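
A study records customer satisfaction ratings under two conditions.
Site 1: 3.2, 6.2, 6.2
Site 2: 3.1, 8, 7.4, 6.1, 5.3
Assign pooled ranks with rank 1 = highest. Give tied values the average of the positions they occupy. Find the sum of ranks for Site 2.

22

Sorted (descending): 8, 7.4, 6.2, 6.2, 6.1, 5.3, 3.2, 3.1
The 2 values of 6.2 occupy positions 3–4 → average rank (3+4)/2 = 3.5.
Site 2 values → pooled ranks: 3.1→8, 8→1, 7.4→2, 6.1→5, 5.3→6
Rank sum = 8 + 1 + 2 + 5 + 6 = 22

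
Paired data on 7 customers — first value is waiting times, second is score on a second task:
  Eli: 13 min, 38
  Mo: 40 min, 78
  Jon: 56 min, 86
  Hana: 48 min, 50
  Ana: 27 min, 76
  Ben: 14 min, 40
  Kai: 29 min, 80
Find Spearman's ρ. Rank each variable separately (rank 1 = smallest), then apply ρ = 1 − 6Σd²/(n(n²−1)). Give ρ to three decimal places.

0.750

Ranks of variable 1: 1, 5, 7, 6, 3, 2, 4
Ranks of variable 2: 1, 5, 7, 3, 4, 2, 6
d = r₁ − r₂: 0, 0, 0, 3, -1, 0, -2
d²: 0, 0, 0, 9, 1, 0, 4; Σd² = 14
ρ = 1 − 6·14/(7·48) = 1 − 84/336 = 0.750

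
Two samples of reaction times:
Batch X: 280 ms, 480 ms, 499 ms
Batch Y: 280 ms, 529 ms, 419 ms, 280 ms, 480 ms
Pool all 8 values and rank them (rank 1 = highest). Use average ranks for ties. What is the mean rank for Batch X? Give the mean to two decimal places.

Sorted (descending): 529, 499, 480, 480, 419, 280, 280, 280
The 2 values of 480 occupy positions 3–4 → average rank (3+4)/2 = 3.5.
The 3 values of 280 occupy positions 6–8 → average rank 7.
Batch X values → pooled ranks: 280→7, 480→3.5, 499→2
Mean rank = (7 + 3.5 + 2) / 3 = 4.17

4.17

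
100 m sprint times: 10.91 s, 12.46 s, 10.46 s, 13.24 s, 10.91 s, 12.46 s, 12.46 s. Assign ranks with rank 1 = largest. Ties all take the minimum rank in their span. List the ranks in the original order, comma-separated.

Sorted (descending): 13.24, 12.46, 12.46, 12.46, 10.91, 10.91, 10.46
The 3 values of 12.46 occupy positions 2–4 → each gets rank 2.
The 2 values of 10.91 occupy positions 5–6 → each gets rank 5.

5, 2, 7, 1, 5, 2, 2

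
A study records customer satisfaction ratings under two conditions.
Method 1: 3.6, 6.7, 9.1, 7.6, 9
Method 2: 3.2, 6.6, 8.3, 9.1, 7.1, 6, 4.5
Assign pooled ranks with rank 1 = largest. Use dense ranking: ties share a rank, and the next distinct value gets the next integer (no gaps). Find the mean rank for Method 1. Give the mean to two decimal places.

4.60

Sorted (descending): 9.1, 9.1, 9, 8.3, 7.6, 7.1, 6.7, 6.6, 6, 4.5, 3.6, 3.2
The 2 values of 9.1 share dense rank 1.
Remaining distinct values take the next consecutive integers.
Method 1 values → pooled ranks: 3.6→10, 6.7→6, 9.1→1, 7.6→4, 9→2
Mean rank = (10 + 6 + 1 + 4 + 2) / 5 = 4.60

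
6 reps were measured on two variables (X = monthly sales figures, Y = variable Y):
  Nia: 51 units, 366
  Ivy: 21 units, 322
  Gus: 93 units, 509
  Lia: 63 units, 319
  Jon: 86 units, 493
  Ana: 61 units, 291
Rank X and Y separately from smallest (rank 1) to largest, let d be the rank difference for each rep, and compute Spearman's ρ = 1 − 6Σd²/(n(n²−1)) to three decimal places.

Ranks of variable 1: 2, 1, 6, 4, 5, 3
Ranks of variable 2: 4, 3, 6, 2, 5, 1
d = r₁ − r₂: -2, -2, 0, 2, 0, 2
d²: 4, 4, 0, 4, 0, 4; Σd² = 16
ρ = 1 − 6·16/(6·35) = 1 − 96/210 = 0.543

0.543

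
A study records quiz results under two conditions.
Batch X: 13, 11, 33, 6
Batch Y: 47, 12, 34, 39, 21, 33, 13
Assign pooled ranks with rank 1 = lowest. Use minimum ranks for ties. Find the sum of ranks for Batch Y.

Sorted (ascending): 6, 11, 12, 13, 13, 21, 33, 33, 34, 39, 47
The 2 values of 13 occupy positions 4–5 → each gets rank 4.
The 2 values of 33 occupy positions 7–8 → each gets rank 7.
Batch Y values → pooled ranks: 47→11, 12→3, 34→9, 39→10, 21→6, 33→7, 13→4
Rank sum = 11 + 3 + 9 + 10 + 6 + 7 + 4 = 50

50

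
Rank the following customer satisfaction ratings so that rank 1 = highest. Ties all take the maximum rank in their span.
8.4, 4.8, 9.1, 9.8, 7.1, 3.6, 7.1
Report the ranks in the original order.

3, 6, 2, 1, 5, 7, 5

Sorted (descending): 9.8, 9.1, 8.4, 7.1, 7.1, 4.8, 3.6
The 2 values of 7.1 occupy positions 4–5 → each gets rank 5.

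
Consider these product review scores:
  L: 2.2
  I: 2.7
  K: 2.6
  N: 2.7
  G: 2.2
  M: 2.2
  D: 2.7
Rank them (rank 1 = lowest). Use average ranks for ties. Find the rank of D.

Sorted (ascending): 2.2, 2.2, 2.2, 2.6, 2.7, 2.7, 2.7
The 3 values of 2.2 occupy positions 1–3 → average rank 2.
The 3 values of 2.7 occupy positions 5–7 → average rank 6.
D has value 2.7 → rank 6.

6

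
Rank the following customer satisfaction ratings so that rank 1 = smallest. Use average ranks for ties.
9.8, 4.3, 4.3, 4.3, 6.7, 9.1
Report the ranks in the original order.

6, 2, 2, 2, 4, 5

Sorted (ascending): 4.3, 4.3, 4.3, 6.7, 9.1, 9.8
The 3 values of 4.3 occupy positions 1–3 → average rank 2.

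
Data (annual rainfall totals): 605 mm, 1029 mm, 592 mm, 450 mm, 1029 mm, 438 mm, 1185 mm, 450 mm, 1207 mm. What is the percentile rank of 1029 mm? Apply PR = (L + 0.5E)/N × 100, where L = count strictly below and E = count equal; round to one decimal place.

N = 9.
Strictly below 1029: 5. Equal to 1029: 2.
PR = (5 + 0.5·2)/9 × 100 = 66.7

66.7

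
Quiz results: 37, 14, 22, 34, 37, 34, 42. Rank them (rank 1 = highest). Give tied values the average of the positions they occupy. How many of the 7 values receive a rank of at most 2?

Sorted (descending): 42, 37, 37, 34, 34, 22, 14
The 2 values of 37 occupy positions 2–3 → average rank (2+3)/2 = 2.5.
The 2 values of 34 occupy positions 4–5 → average rank (4+5)/2 = 4.5.
Ranks ≤ 2: {1} → 1 value.

1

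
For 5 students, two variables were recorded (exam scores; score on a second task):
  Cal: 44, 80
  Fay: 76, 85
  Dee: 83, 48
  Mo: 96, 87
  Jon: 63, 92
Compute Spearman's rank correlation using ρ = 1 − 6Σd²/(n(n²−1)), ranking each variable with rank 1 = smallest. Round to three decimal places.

0.000

Ranks of variable 1: 1, 3, 4, 5, 2
Ranks of variable 2: 2, 3, 1, 4, 5
d = r₁ − r₂: -1, 0, 3, 1, -3
d²: 1, 0, 9, 1, 9; Σd² = 20
ρ = 1 − 6·20/(5·24) = 1 − 120/120 = 0.000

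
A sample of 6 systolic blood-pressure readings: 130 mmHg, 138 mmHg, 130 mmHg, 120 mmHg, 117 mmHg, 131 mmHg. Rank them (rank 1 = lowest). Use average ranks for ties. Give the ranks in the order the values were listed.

3.5, 6, 3.5, 2, 1, 5

Sorted (ascending): 117, 120, 130, 130, 131, 138
The 2 values of 130 occupy positions 3–4 → average rank (3+4)/2 = 3.5.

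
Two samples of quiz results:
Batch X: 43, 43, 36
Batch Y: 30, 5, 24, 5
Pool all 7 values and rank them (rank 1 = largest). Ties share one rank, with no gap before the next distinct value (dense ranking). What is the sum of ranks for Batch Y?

Sorted (descending): 43, 43, 36, 30, 24, 5, 5
The 2 values of 43 share dense rank 1.
The 2 values of 5 share dense rank 5.
Remaining distinct values take the next consecutive integers.
Batch Y values → pooled ranks: 30→3, 5→5, 24→4, 5→5
Rank sum = 3 + 5 + 4 + 5 = 17

17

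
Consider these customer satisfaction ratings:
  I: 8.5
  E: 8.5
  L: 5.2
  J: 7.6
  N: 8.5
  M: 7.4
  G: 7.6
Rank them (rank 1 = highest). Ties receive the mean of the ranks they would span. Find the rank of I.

2

Sorted (descending): 8.5, 8.5, 8.5, 7.6, 7.6, 7.4, 5.2
The 3 values of 8.5 occupy positions 1–3 → average rank 2.
The 2 values of 7.6 occupy positions 4–5 → average rank (4+5)/2 = 4.5.
I has value 8.5 → rank 2.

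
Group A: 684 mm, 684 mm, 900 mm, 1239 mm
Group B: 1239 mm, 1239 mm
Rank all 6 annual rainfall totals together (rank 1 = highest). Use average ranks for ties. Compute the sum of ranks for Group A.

17

Sorted (descending): 1239, 1239, 1239, 900, 684, 684
The 3 values of 1239 occupy positions 1–3 → average rank 2.
The 2 values of 684 occupy positions 5–6 → average rank (5+6)/2 = 5.5.
Group A values → pooled ranks: 684→5.5, 684→5.5, 900→4, 1239→2
Rank sum = 5.5 + 5.5 + 4 + 2 = 17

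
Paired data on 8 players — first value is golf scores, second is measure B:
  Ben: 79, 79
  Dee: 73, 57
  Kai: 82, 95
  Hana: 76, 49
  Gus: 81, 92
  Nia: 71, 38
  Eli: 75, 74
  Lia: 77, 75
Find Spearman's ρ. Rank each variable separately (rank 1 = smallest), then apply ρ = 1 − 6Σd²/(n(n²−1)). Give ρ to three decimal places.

0.929

Ranks of variable 1: 6, 2, 8, 4, 7, 1, 3, 5
Ranks of variable 2: 6, 3, 8, 2, 7, 1, 4, 5
d = r₁ − r₂: 0, -1, 0, 2, 0, 0, -1, 0
d²: 0, 1, 0, 4, 0, 0, 1, 0; Σd² = 6
ρ = 1 − 6·6/(8·63) = 1 − 36/504 = 0.929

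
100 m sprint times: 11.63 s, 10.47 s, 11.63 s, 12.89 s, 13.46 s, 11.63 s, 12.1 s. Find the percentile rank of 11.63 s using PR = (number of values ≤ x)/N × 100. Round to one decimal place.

N = 7.
Strictly below 11.63: 1. Equal to 11.63: 3.
PR = 4/7 × 100 = 57.1

57.1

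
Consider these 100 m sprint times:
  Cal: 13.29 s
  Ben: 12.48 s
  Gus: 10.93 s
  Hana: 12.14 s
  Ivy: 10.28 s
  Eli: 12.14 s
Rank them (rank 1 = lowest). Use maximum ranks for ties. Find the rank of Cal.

Sorted (ascending): 10.28, 10.93, 12.14, 12.14, 12.48, 13.29
The 2 values of 12.14 occupy positions 3–4 → each gets rank 4.
Cal has value 13.29 s → rank 6.

6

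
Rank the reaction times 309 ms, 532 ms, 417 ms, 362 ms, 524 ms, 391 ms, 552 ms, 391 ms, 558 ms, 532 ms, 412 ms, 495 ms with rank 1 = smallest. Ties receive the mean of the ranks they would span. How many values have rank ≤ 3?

2

Sorted (ascending): 309, 362, 391, 391, 412, 417, 495, 524, 532, 532, 552, 558
The 2 values of 391 occupy positions 3–4 → average rank (3+4)/2 = 3.5.
The 2 values of 532 occupy positions 9–10 → average rank (9+10)/2 = 9.5.
Ranks ≤ 3: {1, 2} → 2 values.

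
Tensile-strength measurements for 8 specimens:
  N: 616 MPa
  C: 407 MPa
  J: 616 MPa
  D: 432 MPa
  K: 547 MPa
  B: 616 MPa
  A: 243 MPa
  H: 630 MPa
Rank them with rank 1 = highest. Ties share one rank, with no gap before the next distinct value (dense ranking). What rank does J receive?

2

Sorted (descending): 630, 616, 616, 616, 547, 432, 407, 243
The 3 values of 616 share dense rank 2.
Remaining distinct values take the next consecutive integers.
J has value 616 MPa → rank 2.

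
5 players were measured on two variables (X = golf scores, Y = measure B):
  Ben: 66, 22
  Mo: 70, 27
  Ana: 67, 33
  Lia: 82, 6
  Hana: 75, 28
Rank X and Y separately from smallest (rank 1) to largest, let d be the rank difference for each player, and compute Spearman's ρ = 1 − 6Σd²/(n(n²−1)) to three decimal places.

-0.300

Ranks of variable 1: 1, 3, 2, 5, 4
Ranks of variable 2: 2, 3, 5, 1, 4
d = r₁ − r₂: -1, 0, -3, 4, 0
d²: 1, 0, 9, 16, 0; Σd² = 26
ρ = 1 − 6·26/(5·24) = 1 − 156/120 = -0.300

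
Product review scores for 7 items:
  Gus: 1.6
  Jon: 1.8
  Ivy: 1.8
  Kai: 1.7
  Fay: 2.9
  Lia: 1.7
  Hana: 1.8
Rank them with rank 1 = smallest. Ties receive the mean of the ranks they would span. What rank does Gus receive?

1

Sorted (ascending): 1.6, 1.7, 1.7, 1.8, 1.8, 1.8, 2.9
The 2 values of 1.7 occupy positions 2–3 → average rank (2+3)/2 = 2.5.
The 3 values of 1.8 occupy positions 4–6 → average rank 5.
Gus has value 1.6 → rank 1.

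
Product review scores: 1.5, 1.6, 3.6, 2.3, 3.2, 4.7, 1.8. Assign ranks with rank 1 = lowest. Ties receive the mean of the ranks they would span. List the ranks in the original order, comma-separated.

1, 2, 6, 4, 5, 7, 3

Sorted (ascending): 1.5, 1.6, 1.8, 2.3, 3.2, 3.6, 4.7
No ties — each value takes its position as its rank.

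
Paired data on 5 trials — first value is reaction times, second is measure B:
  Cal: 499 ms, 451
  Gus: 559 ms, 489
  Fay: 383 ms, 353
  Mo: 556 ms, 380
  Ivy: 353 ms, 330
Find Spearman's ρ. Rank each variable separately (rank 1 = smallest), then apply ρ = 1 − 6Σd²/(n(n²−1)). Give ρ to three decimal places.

0.900

Ranks of variable 1: 3, 5, 2, 4, 1
Ranks of variable 2: 4, 5, 2, 3, 1
d = r₁ − r₂: -1, 0, 0, 1, 0
d²: 1, 0, 0, 1, 0; Σd² = 2
ρ = 1 − 6·2/(5·24) = 1 − 12/120 = 0.900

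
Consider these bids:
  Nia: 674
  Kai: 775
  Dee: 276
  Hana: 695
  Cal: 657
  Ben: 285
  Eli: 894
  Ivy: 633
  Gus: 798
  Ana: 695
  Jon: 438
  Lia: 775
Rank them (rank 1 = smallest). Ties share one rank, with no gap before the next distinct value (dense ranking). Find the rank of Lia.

Sorted (ascending): 276, 285, 438, 633, 657, 674, 695, 695, 775, 775, 798, 894
The 2 values of 695 share dense rank 7.
The 2 values of 775 share dense rank 8.
Remaining distinct values take the next consecutive integers.
Lia has value 775 → rank 8.

8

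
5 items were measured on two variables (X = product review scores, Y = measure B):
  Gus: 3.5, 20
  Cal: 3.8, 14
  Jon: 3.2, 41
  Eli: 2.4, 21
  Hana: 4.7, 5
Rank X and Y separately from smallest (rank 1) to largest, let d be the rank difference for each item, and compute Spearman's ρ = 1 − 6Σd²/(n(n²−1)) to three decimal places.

-0.900

Ranks of variable 1: 3, 4, 2, 1, 5
Ranks of variable 2: 3, 2, 5, 4, 1
d = r₁ − r₂: 0, 2, -3, -3, 4
d²: 0, 4, 9, 9, 16; Σd² = 38
ρ = 1 − 6·38/(5·24) = 1 − 228/120 = -0.900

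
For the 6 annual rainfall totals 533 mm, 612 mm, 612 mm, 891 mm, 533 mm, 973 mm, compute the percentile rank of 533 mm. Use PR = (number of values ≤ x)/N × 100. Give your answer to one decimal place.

N = 6.
Strictly below 533: 0. Equal to 533: 2.
PR = 2/6 × 100 = 33.3

33.3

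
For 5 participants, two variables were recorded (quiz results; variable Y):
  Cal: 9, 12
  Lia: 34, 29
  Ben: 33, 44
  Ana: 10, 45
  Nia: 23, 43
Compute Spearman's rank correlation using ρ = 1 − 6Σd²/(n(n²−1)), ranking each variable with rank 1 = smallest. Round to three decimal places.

Ranks of variable 1: 1, 5, 4, 2, 3
Ranks of variable 2: 1, 2, 4, 5, 3
d = r₁ − r₂: 0, 3, 0, -3, 0
d²: 0, 9, 0, 9, 0; Σd² = 18
ρ = 1 − 6·18/(5·24) = 1 − 108/120 = 0.100

0.100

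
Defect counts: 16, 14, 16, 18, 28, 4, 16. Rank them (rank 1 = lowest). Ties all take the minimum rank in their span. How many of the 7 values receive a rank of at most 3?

Sorted (ascending): 4, 14, 16, 16, 16, 18, 28
The 3 values of 16 occupy positions 3–5 → each gets rank 3.
Ranks ≤ 3: {1, 2, 3, 3, 3} → 5 values.

5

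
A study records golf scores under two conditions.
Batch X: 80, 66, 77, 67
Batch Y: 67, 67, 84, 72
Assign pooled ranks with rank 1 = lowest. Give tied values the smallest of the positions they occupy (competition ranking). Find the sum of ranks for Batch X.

Sorted (ascending): 66, 67, 67, 67, 72, 77, 80, 84
The 3 values of 67 occupy positions 2–4 → each gets rank 2.
Batch X values → pooled ranks: 80→7, 66→1, 77→6, 67→2
Rank sum = 7 + 1 + 6 + 2 = 16

16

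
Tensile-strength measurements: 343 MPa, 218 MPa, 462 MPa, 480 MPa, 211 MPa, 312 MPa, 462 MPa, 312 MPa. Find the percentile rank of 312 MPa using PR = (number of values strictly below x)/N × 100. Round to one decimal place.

25.0

N = 8.
Strictly below 312: 2. Equal to 312: 2.
PR = 2/8 × 100 = 25.0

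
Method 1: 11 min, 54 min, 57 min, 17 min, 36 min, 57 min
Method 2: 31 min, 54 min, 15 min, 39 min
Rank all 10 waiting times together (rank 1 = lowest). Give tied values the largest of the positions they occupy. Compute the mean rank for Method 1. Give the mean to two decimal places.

6.17

Sorted (ascending): 11, 15, 17, 31, 36, 39, 54, 54, 57, 57
The 2 values of 54 occupy positions 7–8 → each gets rank 8.
The 2 values of 57 occupy positions 9–10 → each gets rank 10.
Method 1 values → pooled ranks: 11→1, 54→8, 57→10, 17→3, 36→5, 57→10
Mean rank = (1 + 8 + 10 + 3 + 5 + 10) / 6 = 6.17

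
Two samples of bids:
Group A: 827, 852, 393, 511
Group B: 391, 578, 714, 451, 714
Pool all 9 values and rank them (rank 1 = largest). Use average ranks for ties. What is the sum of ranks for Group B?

28

Sorted (descending): 852, 827, 714, 714, 578, 511, 451, 393, 391
The 2 values of 714 occupy positions 3–4 → average rank (3+4)/2 = 3.5.
Group B values → pooled ranks: 391→9, 578→5, 714→3.5, 451→7, 714→3.5
Rank sum = 9 + 5 + 3.5 + 7 + 3.5 = 28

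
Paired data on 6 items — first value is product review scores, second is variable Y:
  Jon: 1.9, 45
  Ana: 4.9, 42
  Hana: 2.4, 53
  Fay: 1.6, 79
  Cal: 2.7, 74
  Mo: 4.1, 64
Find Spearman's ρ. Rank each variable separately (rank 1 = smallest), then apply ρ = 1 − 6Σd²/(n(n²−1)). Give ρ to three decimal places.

-0.486

Ranks of variable 1: 2, 6, 3, 1, 4, 5
Ranks of variable 2: 2, 1, 3, 6, 5, 4
d = r₁ − r₂: 0, 5, 0, -5, -1, 1
d²: 0, 25, 0, 25, 1, 1; Σd² = 52
ρ = 1 − 6·52/(6·35) = 1 − 312/210 = -0.486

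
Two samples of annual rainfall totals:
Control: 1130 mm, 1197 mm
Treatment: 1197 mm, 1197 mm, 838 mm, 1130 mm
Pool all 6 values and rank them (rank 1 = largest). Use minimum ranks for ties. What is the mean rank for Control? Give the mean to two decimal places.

2.50

Sorted (descending): 1197, 1197, 1197, 1130, 1130, 838
The 3 values of 1197 occupy positions 1–3 → each gets rank 1.
The 2 values of 1130 occupy positions 4–5 → each gets rank 4.
Control values → pooled ranks: 1130→4, 1197→1
Mean rank = (4 + 1) / 2 = 2.50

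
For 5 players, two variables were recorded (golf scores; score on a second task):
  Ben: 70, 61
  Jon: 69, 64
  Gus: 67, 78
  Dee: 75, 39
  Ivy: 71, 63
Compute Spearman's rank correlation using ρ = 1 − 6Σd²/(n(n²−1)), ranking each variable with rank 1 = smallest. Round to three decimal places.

-0.900

Ranks of variable 1: 3, 2, 1, 5, 4
Ranks of variable 2: 2, 4, 5, 1, 3
d = r₁ − r₂: 1, -2, -4, 4, 1
d²: 1, 4, 16, 16, 1; Σd² = 38
ρ = 1 − 6·38/(5·24) = 1 − 228/120 = -0.900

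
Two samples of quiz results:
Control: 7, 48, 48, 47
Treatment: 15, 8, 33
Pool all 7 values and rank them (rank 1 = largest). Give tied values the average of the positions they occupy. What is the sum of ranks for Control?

Sorted (descending): 48, 48, 47, 33, 15, 8, 7
The 2 values of 48 occupy positions 1–2 → average rank (1+2)/2 = 1.5.
Control values → pooled ranks: 7→7, 48→1.5, 48→1.5, 47→3
Rank sum = 7 + 1.5 + 1.5 + 3 = 13

13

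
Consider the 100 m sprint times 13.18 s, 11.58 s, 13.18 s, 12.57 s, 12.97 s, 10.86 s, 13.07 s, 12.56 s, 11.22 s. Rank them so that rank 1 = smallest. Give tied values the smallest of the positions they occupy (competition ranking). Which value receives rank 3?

11.58

Sorted (ascending): 10.86, 11.22, 11.58, 12.56, 12.57, 12.97, 13.07, 13.18, 13.18
The 2 values of 13.18 occupy positions 8–9 → each gets rank 8.
Rank 3 → value 11.58.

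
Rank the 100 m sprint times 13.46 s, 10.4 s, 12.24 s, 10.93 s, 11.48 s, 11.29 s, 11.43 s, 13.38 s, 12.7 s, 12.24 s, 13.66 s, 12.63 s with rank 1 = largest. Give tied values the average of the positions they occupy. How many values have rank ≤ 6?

5

Sorted (descending): 13.66, 13.46, 13.38, 12.7, 12.63, 12.24, 12.24, 11.48, 11.43, 11.29, 10.93, 10.4
The 2 values of 12.24 occupy positions 6–7 → average rank (6+7)/2 = 6.5.
Ranks ≤ 6: {1, 2, 3, 4, 5} → 5 values.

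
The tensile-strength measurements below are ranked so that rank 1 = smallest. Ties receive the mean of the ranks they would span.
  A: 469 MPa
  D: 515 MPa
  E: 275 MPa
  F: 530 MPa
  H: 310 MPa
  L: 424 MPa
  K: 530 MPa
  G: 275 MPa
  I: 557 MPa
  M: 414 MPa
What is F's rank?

8.5

Sorted (ascending): 275, 275, 310, 414, 424, 469, 515, 530, 530, 557
The 2 values of 275 occupy positions 1–2 → average rank (1+2)/2 = 1.5.
The 2 values of 530 occupy positions 8–9 → average rank (8+9)/2 = 8.5.
F has value 530 MPa → rank 8.5.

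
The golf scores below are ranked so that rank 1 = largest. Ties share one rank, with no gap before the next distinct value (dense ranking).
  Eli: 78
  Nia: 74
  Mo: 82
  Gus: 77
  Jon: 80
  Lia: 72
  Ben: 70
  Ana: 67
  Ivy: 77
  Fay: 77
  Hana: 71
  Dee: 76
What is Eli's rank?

Sorted (descending): 82, 80, 78, 77, 77, 77, 76, 74, 72, 71, 70, 67
The 3 values of 77 share dense rank 4.
Remaining distinct values take the next consecutive integers.
Eli has value 78 → rank 3.

3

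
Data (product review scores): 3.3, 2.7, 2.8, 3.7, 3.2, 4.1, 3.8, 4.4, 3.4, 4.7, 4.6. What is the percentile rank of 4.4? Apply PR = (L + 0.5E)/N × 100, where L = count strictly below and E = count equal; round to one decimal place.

77.3

N = 11.
Strictly below 4.4: 8. Equal to 4.4: 1.
PR = (8 + 0.5·1)/11 × 100 = 77.3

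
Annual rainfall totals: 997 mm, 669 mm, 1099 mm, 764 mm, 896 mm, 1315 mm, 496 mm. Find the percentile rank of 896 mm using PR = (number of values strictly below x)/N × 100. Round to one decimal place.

N = 7.
Strictly below 896: 3. Equal to 896: 1.
PR = 3/7 × 100 = 42.9

42.9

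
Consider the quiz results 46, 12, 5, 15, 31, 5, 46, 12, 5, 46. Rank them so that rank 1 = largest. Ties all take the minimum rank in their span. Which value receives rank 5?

15

Sorted (descending): 46, 46, 46, 31, 15, 12, 12, 5, 5, 5
The 3 values of 46 occupy positions 1–3 → each gets rank 1.
The 2 values of 12 occupy positions 6–7 → each gets rank 6.
The 3 values of 5 occupy positions 8–10 → each gets rank 8.
Rank 5 → value 15.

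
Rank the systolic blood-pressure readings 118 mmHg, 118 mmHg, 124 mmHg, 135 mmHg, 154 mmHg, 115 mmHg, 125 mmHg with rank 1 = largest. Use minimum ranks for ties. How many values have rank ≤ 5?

6

Sorted (descending): 154, 135, 125, 124, 118, 118, 115
The 2 values of 118 occupy positions 5–6 → each gets rank 5.
Ranks ≤ 5: {1, 2, 3, 4, 5, 5} → 6 values.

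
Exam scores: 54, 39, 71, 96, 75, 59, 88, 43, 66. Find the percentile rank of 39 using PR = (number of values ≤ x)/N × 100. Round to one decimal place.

11.1

N = 9.
Strictly below 39: 0. Equal to 39: 1.
PR = 1/9 × 100 = 11.1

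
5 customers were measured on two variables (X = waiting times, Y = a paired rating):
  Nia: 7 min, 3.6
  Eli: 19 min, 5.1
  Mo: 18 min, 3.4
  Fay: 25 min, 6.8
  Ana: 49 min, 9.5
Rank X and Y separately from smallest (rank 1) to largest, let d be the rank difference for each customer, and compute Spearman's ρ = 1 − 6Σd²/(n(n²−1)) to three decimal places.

0.900

Ranks of variable 1: 1, 3, 2, 4, 5
Ranks of variable 2: 2, 3, 1, 4, 5
d = r₁ − r₂: -1, 0, 1, 0, 0
d²: 1, 0, 1, 0, 0; Σd² = 2
ρ = 1 − 6·2/(5·24) = 1 − 12/120 = 0.900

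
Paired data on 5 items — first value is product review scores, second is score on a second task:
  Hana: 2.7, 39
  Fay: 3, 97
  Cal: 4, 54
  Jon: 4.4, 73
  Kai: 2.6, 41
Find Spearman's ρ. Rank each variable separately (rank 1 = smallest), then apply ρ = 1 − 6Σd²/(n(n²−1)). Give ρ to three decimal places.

Ranks of variable 1: 2, 3, 4, 5, 1
Ranks of variable 2: 1, 5, 3, 4, 2
d = r₁ − r₂: 1, -2, 1, 1, -1
d²: 1, 4, 1, 1, 1; Σd² = 8
ρ = 1 − 6·8/(5·24) = 1 − 48/120 = 0.600

0.600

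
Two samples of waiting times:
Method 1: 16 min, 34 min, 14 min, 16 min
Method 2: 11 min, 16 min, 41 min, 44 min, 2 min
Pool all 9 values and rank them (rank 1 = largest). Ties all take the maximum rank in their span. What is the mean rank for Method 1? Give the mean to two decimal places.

Sorted (descending): 44, 41, 34, 16, 16, 16, 14, 11, 2
The 3 values of 16 occupy positions 4–6 → each gets rank 6.
Method 1 values → pooled ranks: 16→6, 34→3, 14→7, 16→6
Mean rank = (6 + 3 + 7 + 6) / 4 = 5.50

5.50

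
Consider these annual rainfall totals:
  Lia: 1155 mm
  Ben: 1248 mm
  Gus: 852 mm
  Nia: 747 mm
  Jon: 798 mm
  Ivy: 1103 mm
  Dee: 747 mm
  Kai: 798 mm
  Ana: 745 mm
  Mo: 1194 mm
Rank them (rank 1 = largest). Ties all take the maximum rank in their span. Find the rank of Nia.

Sorted (descending): 1248, 1194, 1155, 1103, 852, 798, 798, 747, 747, 745
The 2 values of 798 occupy positions 6–7 → each gets rank 7.
The 2 values of 747 occupy positions 8–9 → each gets rank 9.
Nia has value 747 mm → rank 9.

9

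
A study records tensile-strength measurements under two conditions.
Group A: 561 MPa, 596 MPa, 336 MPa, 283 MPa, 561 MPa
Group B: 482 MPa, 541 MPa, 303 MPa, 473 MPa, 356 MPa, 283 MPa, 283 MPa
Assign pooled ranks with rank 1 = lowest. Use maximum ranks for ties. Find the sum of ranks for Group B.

40

Sorted (ascending): 283, 283, 283, 303, 336, 356, 473, 482, 541, 561, 561, 596
The 3 values of 283 occupy positions 1–3 → each gets rank 3.
The 2 values of 561 occupy positions 10–11 → each gets rank 11.
Group B values → pooled ranks: 482→8, 541→9, 303→4, 473→7, 356→6, 283→3, 283→3
Rank sum = 8 + 9 + 4 + 7 + 6 + 3 + 3 = 40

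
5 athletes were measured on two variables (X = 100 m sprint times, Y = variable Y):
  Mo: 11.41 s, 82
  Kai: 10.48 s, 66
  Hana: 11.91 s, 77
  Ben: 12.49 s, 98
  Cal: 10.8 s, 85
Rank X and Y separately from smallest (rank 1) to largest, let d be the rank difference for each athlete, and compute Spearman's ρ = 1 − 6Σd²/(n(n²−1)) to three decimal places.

Ranks of variable 1: 3, 1, 4, 5, 2
Ranks of variable 2: 3, 1, 2, 5, 4
d = r₁ − r₂: 0, 0, 2, 0, -2
d²: 0, 0, 4, 0, 4; Σd² = 8
ρ = 1 − 6·8/(5·24) = 1 − 48/120 = 0.600

0.600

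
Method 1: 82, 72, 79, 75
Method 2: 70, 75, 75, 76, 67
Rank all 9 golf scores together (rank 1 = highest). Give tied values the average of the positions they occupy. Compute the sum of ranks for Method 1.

15

Sorted (descending): 82, 79, 76, 75, 75, 75, 72, 70, 67
The 3 values of 75 occupy positions 4–6 → average rank 5.
Method 1 values → pooled ranks: 82→1, 72→7, 79→2, 75→5
Rank sum = 1 + 7 + 2 + 5 = 15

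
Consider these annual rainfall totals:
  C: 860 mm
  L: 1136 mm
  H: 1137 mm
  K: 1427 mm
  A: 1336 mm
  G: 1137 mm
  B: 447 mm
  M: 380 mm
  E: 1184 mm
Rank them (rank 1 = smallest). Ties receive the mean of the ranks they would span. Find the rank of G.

Sorted (ascending): 380, 447, 860, 1136, 1137, 1137, 1184, 1336, 1427
The 2 values of 1137 occupy positions 5–6 → average rank (5+6)/2 = 5.5.
G has value 1137 mm → rank 5.5.

5.5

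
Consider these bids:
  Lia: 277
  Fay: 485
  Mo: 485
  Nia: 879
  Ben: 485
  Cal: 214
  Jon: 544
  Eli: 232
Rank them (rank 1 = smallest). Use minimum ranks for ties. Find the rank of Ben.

Sorted (ascending): 214, 232, 277, 485, 485, 485, 544, 879
The 3 values of 485 occupy positions 4–6 → each gets rank 4.
Ben has value 485 → rank 4.

4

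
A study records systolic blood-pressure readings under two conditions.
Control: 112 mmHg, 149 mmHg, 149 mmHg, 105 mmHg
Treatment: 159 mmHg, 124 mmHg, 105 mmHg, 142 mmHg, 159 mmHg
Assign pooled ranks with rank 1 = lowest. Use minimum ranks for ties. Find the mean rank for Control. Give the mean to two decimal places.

4.00

Sorted (ascending): 105, 105, 112, 124, 142, 149, 149, 159, 159
The 2 values of 105 occupy positions 1–2 → each gets rank 1.
The 2 values of 149 occupy positions 6–7 → each gets rank 6.
The 2 values of 159 occupy positions 8–9 → each gets rank 8.
Control values → pooled ranks: 112→3, 149→6, 149→6, 105→1
Mean rank = (3 + 6 + 6 + 1) / 4 = 4.00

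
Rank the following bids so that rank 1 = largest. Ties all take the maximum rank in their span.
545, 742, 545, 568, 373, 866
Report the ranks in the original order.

5, 2, 5, 3, 6, 1

Sorted (descending): 866, 742, 568, 545, 545, 373
The 2 values of 545 occupy positions 4–5 → each gets rank 5.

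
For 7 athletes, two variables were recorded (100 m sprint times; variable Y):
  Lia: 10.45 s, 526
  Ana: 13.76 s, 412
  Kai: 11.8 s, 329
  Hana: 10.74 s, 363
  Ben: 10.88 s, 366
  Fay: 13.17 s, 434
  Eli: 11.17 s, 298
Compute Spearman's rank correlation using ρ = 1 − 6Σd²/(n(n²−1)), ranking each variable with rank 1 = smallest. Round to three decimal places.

-0.071

Ranks of variable 1: 1, 7, 5, 2, 3, 6, 4
Ranks of variable 2: 7, 5, 2, 3, 4, 6, 1
d = r₁ − r₂: -6, 2, 3, -1, -1, 0, 3
d²: 36, 4, 9, 1, 1, 0, 9; Σd² = 60
ρ = 1 − 6·60/(7·48) = 1 − 360/336 = -0.071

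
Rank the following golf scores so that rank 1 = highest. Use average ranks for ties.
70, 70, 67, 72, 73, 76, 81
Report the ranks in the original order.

5.5, 5.5, 7, 4, 3, 2, 1

Sorted (descending): 81, 76, 73, 72, 70, 70, 67
The 2 values of 70 occupy positions 5–6 → average rank (5+6)/2 = 5.5.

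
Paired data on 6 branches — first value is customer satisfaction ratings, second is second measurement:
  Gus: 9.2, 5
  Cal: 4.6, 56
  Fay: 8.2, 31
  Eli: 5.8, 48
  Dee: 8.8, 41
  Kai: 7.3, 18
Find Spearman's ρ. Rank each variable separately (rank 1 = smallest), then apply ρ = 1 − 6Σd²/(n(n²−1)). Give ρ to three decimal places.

-0.771

Ranks of variable 1: 6, 1, 4, 2, 5, 3
Ranks of variable 2: 1, 6, 3, 5, 4, 2
d = r₁ − r₂: 5, -5, 1, -3, 1, 1
d²: 25, 25, 1, 9, 1, 1; Σd² = 62
ρ = 1 − 6·62/(6·35) = 1 − 372/210 = -0.771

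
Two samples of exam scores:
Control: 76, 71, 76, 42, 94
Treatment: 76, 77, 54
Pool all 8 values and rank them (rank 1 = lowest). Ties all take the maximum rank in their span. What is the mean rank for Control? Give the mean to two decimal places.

Sorted (ascending): 42, 54, 71, 76, 76, 76, 77, 94
The 3 values of 76 occupy positions 4–6 → each gets rank 6.
Control values → pooled ranks: 76→6, 71→3, 76→6, 42→1, 94→8
Mean rank = (6 + 3 + 6 + 1 + 8) / 5 = 4.80

4.80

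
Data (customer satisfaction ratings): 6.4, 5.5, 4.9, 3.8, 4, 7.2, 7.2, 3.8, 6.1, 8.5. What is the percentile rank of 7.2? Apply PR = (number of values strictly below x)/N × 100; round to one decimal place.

70.0

N = 10.
Strictly below 7.2: 7. Equal to 7.2: 2.
PR = 7/10 × 100 = 70.0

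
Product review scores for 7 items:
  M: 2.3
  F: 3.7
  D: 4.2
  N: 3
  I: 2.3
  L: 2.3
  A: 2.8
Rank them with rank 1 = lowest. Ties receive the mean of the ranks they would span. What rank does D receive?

Sorted (ascending): 2.3, 2.3, 2.3, 2.8, 3, 3.7, 4.2
The 3 values of 2.3 occupy positions 1–3 → average rank 2.
D has value 4.2 → rank 7.

7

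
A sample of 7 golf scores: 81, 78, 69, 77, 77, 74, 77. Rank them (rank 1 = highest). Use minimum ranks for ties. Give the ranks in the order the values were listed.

Sorted (descending): 81, 78, 77, 77, 77, 74, 69
The 3 values of 77 occupy positions 3–5 → each gets rank 3.

1, 2, 7, 3, 3, 6, 3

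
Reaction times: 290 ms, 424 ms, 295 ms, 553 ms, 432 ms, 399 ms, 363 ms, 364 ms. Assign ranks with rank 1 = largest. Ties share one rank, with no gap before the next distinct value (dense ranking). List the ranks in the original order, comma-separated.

8, 3, 7, 1, 2, 4, 6, 5

Sorted (descending): 553, 432, 424, 399, 364, 363, 295, 290
No ties — each value takes its position as its rank.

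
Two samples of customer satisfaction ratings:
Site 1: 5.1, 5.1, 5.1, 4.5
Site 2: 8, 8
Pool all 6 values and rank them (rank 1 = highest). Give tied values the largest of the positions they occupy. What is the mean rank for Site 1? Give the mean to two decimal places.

5.25

Sorted (descending): 8, 8, 5.1, 5.1, 5.1, 4.5
The 2 values of 8 occupy positions 1–2 → each gets rank 2.
The 3 values of 5.1 occupy positions 3–5 → each gets rank 5.
Site 1 values → pooled ranks: 5.1→5, 5.1→5, 5.1→5, 4.5→6
Mean rank = (5 + 5 + 5 + 6) / 4 = 5.25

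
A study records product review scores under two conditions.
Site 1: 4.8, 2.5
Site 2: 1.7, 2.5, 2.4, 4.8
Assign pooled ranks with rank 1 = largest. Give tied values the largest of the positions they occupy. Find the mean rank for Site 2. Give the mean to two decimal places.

4.25

Sorted (descending): 4.8, 4.8, 2.5, 2.5, 2.4, 1.7
The 2 values of 4.8 occupy positions 1–2 → each gets rank 2.
The 2 values of 2.5 occupy positions 3–4 → each gets rank 4.
Site 2 values → pooled ranks: 1.7→6, 2.5→4, 2.4→5, 4.8→2
Mean rank = (6 + 4 + 5 + 2) / 4 = 4.25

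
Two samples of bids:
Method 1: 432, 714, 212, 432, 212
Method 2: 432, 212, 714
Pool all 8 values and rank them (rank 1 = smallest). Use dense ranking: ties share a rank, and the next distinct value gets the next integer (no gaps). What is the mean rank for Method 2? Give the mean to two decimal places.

Sorted (ascending): 212, 212, 212, 432, 432, 432, 714, 714
The 3 values of 212 share dense rank 1.
The 3 values of 432 share dense rank 2.
The 2 values of 714 share dense rank 3.
Method 2 values → pooled ranks: 432→2, 212→1, 714→3
Mean rank = (2 + 1 + 3) / 3 = 2.00

2.00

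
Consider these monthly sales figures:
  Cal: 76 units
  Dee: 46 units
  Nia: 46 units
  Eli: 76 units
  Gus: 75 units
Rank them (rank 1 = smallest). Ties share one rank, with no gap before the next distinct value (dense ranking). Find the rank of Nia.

1

Sorted (ascending): 46, 46, 75, 76, 76
The 2 values of 46 share dense rank 1.
The 2 values of 76 share dense rank 3.
Remaining distinct values take the next consecutive integers.
Nia has value 46 units → rank 1.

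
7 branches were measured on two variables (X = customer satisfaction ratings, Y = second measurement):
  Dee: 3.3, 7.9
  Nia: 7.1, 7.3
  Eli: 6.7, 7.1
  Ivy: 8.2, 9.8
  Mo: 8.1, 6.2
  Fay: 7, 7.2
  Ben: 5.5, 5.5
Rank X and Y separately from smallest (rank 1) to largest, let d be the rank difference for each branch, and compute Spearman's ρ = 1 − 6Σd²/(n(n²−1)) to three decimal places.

Ranks of variable 1: 1, 5, 3, 7, 6, 4, 2
Ranks of variable 2: 6, 5, 3, 7, 2, 4, 1
d = r₁ − r₂: -5, 0, 0, 0, 4, 0, 1
d²: 25, 0, 0, 0, 16, 0, 1; Σd² = 42
ρ = 1 − 6·42/(7·48) = 1 − 252/336 = 0.250

0.250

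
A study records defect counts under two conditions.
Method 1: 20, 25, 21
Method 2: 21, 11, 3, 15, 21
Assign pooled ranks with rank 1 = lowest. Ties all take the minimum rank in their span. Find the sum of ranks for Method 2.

16

Sorted (ascending): 3, 11, 15, 20, 21, 21, 21, 25
The 3 values of 21 occupy positions 5–7 → each gets rank 5.
Method 2 values → pooled ranks: 21→5, 11→2, 3→1, 15→3, 21→5
Rank sum = 5 + 2 + 1 + 3 + 5 = 16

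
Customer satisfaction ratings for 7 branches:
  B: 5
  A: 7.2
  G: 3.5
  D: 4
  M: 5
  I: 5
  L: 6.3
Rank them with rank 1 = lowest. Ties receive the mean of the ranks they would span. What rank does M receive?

4

Sorted (ascending): 3.5, 4, 5, 5, 5, 6.3, 7.2
The 3 values of 5 occupy positions 3–5 → average rank 4.
M has value 5 → rank 4.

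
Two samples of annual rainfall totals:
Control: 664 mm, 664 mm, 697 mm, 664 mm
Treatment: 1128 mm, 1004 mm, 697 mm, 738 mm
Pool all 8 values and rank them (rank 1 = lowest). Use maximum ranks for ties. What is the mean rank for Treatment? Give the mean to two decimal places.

6.50

Sorted (ascending): 664, 664, 664, 697, 697, 738, 1004, 1128
The 3 values of 664 occupy positions 1–3 → each gets rank 3.
The 2 values of 697 occupy positions 4–5 → each gets rank 5.
Treatment values → pooled ranks: 1128→8, 1004→7, 697→5, 738→6
Mean rank = (8 + 7 + 5 + 6) / 4 = 6.50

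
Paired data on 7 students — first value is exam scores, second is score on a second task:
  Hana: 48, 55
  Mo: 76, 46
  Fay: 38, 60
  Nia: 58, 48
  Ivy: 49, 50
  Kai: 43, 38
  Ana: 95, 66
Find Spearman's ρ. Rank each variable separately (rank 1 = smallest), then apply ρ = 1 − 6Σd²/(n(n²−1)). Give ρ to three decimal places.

Ranks of variable 1: 3, 6, 1, 5, 4, 2, 7
Ranks of variable 2: 5, 2, 6, 3, 4, 1, 7
d = r₁ − r₂: -2, 4, -5, 2, 0, 1, 0
d²: 4, 16, 25, 4, 0, 1, 0; Σd² = 50
ρ = 1 − 6·50/(7·48) = 1 − 300/336 = 0.107

0.107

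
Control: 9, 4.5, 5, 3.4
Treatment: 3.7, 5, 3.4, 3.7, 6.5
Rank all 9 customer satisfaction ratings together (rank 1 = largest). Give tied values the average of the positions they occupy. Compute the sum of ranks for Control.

Sorted (descending): 9, 6.5, 5, 5, 4.5, 3.7, 3.7, 3.4, 3.4
The 2 values of 5 occupy positions 3–4 → average rank (3+4)/2 = 3.5.
The 2 values of 3.7 occupy positions 6–7 → average rank (6+7)/2 = 6.5.
The 2 values of 3.4 occupy positions 8–9 → average rank (8+9)/2 = 8.5.
Control values → pooled ranks: 9→1, 4.5→5, 5→3.5, 3.4→8.5
Rank sum = 1 + 5 + 3.5 + 8.5 = 18

18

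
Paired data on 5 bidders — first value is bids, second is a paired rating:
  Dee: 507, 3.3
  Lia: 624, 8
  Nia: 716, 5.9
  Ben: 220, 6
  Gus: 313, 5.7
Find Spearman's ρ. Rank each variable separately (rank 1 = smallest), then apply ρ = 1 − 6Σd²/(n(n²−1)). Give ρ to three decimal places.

0.100

Ranks of variable 1: 3, 4, 5, 1, 2
Ranks of variable 2: 1, 5, 3, 4, 2
d = r₁ − r₂: 2, -1, 2, -3, 0
d²: 4, 1, 4, 9, 0; Σd² = 18
ρ = 1 − 6·18/(5·24) = 1 − 108/120 = 0.100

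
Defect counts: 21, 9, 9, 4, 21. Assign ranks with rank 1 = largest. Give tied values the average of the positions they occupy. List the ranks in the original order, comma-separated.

1.5, 3.5, 3.5, 5, 1.5

Sorted (descending): 21, 21, 9, 9, 4
The 2 values of 21 occupy positions 1–2 → average rank (1+2)/2 = 1.5.
The 2 values of 9 occupy positions 3–4 → average rank (3+4)/2 = 3.5.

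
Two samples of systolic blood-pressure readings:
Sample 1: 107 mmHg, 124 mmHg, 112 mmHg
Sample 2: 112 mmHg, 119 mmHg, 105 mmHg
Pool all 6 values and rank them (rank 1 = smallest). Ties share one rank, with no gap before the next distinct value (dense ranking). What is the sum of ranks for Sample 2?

8

Sorted (ascending): 105, 107, 112, 112, 119, 124
The 2 values of 112 share dense rank 3.
Remaining distinct values take the next consecutive integers.
Sample 2 values → pooled ranks: 112→3, 119→4, 105→1
Rank sum = 3 + 4 + 1 = 8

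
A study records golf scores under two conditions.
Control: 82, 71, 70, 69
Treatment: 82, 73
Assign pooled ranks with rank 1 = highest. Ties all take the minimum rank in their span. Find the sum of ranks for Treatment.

4

Sorted (descending): 82, 82, 73, 71, 70, 69
The 2 values of 82 occupy positions 1–2 → each gets rank 1.
Treatment values → pooled ranks: 82→1, 73→3
Rank sum = 1 + 3 = 4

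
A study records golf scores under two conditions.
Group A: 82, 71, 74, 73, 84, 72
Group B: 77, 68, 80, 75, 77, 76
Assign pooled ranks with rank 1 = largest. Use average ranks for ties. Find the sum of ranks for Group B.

Sorted (descending): 84, 82, 80, 77, 77, 76, 75, 74, 73, 72, 71, 68
The 2 values of 77 occupy positions 4–5 → average rank (4+5)/2 = 4.5.
Group B values → pooled ranks: 77→4.5, 68→12, 80→3, 75→7, 77→4.5, 76→6
Rank sum = 4.5 + 12 + 3 + 7 + 4.5 + 6 = 37

37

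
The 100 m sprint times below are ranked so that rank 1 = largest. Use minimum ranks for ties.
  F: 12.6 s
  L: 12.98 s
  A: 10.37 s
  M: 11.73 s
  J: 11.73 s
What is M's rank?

3

Sorted (descending): 12.98, 12.6, 11.73, 11.73, 10.37
The 2 values of 11.73 occupy positions 3–4 → each gets rank 3.
M has value 11.73 s → rank 3.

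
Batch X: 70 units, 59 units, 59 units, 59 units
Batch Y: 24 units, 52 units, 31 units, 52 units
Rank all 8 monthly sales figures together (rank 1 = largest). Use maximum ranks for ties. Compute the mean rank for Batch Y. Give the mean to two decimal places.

Sorted (descending): 70, 59, 59, 59, 52, 52, 31, 24
The 3 values of 59 occupy positions 2–4 → each gets rank 4.
The 2 values of 52 occupy positions 5–6 → each gets rank 6.
Batch Y values → pooled ranks: 24→8, 52→6, 31→7, 52→6
Mean rank = (8 + 6 + 7 + 6) / 4 = 6.75

6.75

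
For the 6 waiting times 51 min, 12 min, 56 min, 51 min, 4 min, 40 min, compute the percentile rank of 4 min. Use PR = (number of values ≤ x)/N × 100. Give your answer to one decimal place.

N = 6.
Strictly below 4: 0. Equal to 4: 1.
PR = 1/6 × 100 = 16.7

16.7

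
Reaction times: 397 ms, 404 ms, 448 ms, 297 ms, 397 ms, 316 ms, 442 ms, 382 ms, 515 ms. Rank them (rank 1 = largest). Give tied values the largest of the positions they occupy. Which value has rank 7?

Sorted (descending): 515, 448, 442, 404, 397, 397, 382, 316, 297
The 2 values of 397 occupy positions 5–6 → each gets rank 6.
Rank 7 → value 382.

382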